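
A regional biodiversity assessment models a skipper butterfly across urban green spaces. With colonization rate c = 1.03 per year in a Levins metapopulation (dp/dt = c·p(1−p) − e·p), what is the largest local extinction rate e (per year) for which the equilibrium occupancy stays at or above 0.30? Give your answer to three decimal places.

0.721

1 − e/c ≥ 0.30 ⇒ e ≤ c(1 − 0.30) = 1.03 × 0.7000.
e_max = 0.7210.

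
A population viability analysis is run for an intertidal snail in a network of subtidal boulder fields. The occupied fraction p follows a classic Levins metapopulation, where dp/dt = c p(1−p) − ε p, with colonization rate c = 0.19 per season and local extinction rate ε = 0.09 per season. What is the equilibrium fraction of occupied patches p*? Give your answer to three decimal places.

At equilibrium, colonization balances extinction: c·p*·(1−p*) = ε·p*.
So p* = 1 − ε/c = 1 − 0.09/0.19 = 1 − 0.4737 = 0.5263.

0.526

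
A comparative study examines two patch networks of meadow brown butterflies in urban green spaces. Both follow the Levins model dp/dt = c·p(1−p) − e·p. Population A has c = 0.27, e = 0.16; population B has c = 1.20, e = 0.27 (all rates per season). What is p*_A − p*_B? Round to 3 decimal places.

-0.368

A: p*_A = 1 − 0.16/0.27 = 0.4074.
B: p*_B = 1 − 0.27/1.20 = 0.7750.
p*_A − p*_B = 0.4074 − 0.7750 = -0.3676.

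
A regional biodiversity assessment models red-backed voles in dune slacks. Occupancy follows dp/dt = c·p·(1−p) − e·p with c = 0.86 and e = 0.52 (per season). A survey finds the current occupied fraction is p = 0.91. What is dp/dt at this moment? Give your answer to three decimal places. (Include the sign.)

-0.403

Colonization term: c·p·(1−p) = 0.86×0.91×0.0900 = 0.07043.
Extinction term: e·p = 0.47320.
dp/dt = 0.07043 − 0.47320 = -0.40277.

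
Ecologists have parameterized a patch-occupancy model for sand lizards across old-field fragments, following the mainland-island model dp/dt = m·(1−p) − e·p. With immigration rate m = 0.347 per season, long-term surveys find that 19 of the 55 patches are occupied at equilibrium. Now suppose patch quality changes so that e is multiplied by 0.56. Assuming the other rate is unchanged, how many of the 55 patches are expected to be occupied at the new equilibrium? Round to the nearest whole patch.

27

Observed p* = 19/55 = 0.34545.
Balance m(1−p*) = e·p* gives e = m(1−p*)/p* = 0.347×0.65455/0.34545 = 0.65749.
New p* = m/(m+e) = 0.34700/(0.34700+0.36819) = 0.48519.
Expected occupied = 55 × 0.48519 = 26.69 ≈ 27.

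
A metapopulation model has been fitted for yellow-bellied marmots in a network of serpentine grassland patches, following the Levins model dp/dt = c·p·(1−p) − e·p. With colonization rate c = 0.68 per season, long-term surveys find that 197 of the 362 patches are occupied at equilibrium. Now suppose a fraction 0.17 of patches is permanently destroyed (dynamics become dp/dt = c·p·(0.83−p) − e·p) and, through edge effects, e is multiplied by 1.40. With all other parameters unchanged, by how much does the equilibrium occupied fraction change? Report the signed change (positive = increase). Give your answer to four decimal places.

-0.3523

Observed p* = 197/362 = 0.54420.
Balance c(1−p*) = e gives e = 0.68×(1 − 0.54420) = 0.30994.
New p* = 0.83 − e/c = 0.83 − 0.43392/0.68000 = 0.19188.
Δp* = 0.19188 − 0.54420 = -0.35232.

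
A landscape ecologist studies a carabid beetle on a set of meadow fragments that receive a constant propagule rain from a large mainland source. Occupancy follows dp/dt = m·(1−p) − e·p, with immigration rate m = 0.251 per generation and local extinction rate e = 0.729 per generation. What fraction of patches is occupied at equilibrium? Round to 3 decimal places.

At equilibrium the propagule rain into empty patches balances local extinction: m(1−p*) = e·p*.
p* = m/(m+e) = 0.251/(0.251+0.729) = 0.251/0.9800 = 0.2561.

0.256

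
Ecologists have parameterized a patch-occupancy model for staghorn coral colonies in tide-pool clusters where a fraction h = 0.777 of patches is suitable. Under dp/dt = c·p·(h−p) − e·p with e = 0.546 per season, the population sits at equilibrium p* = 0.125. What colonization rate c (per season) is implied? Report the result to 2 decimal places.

At equilibrium c(h−p*) = e, so c = e/(h−p*).
c = 0.546/(0.777 − 0.125) = 0.546/0.6520 = 0.8374.

0.84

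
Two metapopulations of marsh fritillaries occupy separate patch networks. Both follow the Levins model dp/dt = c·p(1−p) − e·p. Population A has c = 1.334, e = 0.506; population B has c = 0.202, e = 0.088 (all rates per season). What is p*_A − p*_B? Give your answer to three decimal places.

0.056

A: p*_A = 1 − 0.506/1.334 = 0.6207.
B: p*_B = 1 − 0.088/0.202 = 0.5644.
p*_A − p*_B = 0.6207 − 0.5644 = 0.0563.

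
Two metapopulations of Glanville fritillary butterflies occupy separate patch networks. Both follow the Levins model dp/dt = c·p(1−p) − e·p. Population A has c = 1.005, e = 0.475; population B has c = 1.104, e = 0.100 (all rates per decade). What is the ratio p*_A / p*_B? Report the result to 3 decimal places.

0.580

A: p*_A = 1 − 0.475/1.005 = 0.5274.
B: p*_B = 1 − 0.100/1.104 = 0.9094.
p*_A / p*_B = 0.5274/0.9094 = 0.5799.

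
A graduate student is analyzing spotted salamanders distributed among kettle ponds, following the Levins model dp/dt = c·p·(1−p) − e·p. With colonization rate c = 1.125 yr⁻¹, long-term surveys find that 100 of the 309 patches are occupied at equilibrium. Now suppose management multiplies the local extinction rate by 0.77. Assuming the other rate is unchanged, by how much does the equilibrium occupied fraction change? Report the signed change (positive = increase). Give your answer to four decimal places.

0.1556

Observed p* = 100/309 = 0.32362.
Balance c(1−p*) = e gives e = 1.125×(1 − 0.32362) = 0.76093.
New p* = 1 − e/c = 1 − 0.58592/1.12500 = 0.47918.
Δp* = 0.47918 − 0.32362 = +0.15556.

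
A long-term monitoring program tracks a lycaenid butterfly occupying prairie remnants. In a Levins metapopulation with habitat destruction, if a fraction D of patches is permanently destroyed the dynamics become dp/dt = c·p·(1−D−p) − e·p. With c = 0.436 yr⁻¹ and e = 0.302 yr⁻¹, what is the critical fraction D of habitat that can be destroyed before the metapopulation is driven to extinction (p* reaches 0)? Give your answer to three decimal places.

The nontrivial equilibrium is p* = (1−D) − e/c; extinction occurs when this hits zero.
So D_crit = 1 − e/c = 1 − 0.302/0.436 = 1 − 0.6927 = 0.3073.
This equals the undisturbed p*, a classic result of Lande's extension.

0.307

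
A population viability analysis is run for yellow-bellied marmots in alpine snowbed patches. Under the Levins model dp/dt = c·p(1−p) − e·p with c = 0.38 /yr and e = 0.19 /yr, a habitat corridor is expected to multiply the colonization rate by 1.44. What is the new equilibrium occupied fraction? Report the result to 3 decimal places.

Before: p* = 1 − 0.19/0.38 = 0.5000.
After the change, c = 0.5472, e = 0.19, so p* = 1 − 0.19/0.5472 = 0.6528.

0.653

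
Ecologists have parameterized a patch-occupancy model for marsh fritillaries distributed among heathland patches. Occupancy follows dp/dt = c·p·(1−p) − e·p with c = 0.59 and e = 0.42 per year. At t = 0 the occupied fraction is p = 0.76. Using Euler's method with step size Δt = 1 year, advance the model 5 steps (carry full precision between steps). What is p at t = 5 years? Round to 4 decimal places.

0.3627

Update rule: p ← p + [c·p·(1−p) − e·p]·Δt with Δt = 1.
t = 1: p = 0.76000 + (-0.21158) = 0.54842
t = 2: p = 0.54842 + (-0.08422) = 0.46420
t = 3: p = 0.46420 + (-0.04822) = 0.41598
t = 4: p = 0.41598 + (-0.03138) = 0.38460
t = 5: p = 0.38460 + (-0.02189) = 0.36271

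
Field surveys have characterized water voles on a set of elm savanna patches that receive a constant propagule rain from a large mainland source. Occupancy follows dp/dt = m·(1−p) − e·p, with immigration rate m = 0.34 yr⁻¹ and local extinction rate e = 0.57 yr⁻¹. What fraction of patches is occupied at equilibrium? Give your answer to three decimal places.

Setting dp/dt = 0: m − m·p* = e·p*, so m = (m+e)·p*.
p* = m/(m+e) = 0.34/(0.34+0.57) = 0.34/0.9100 = 0.3736.

0.374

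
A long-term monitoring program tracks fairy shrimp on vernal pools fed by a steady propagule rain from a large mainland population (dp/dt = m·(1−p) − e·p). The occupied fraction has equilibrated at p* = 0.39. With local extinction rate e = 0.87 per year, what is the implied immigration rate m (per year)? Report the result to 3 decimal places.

At equilibrium m(1−p*) = e·p*, so m = e·p*/(1−p*).
m = 0.87 × 0.39 / 0.6100 = 0.3393/0.6100 = 0.5562.

0.556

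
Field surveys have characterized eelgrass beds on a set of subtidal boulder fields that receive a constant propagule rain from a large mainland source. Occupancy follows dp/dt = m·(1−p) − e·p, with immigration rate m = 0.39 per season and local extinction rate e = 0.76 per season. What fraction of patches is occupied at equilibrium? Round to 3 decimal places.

0.339

At equilibrium the propagule rain into empty patches balances local extinction: m(1−p*) = e·p*.
p* = m/(m+e) = 0.39/(0.39+0.76) = 0.39/1.1500 = 0.3391.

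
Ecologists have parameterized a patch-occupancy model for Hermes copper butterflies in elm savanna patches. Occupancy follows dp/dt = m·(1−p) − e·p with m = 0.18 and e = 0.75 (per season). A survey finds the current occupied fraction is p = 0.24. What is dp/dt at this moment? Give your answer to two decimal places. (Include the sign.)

-0.04

Colonization term: m·(1−p) = 0.18×0.7600 = 0.13680.
Extinction term: e·p = 0.18000.
dp/dt = 0.13680 − 0.18000 = -0.04320.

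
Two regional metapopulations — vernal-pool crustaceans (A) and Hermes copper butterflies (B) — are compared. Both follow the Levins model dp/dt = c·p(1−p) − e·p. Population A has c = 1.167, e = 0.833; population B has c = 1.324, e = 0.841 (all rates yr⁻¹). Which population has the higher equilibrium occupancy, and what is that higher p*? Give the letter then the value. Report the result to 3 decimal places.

A: p*_A = 1 − 0.833/1.167 = 0.2862.
B: p*_B = 1 − 0.841/1.324 = 0.3648.
B is higher at 0.3648.

B, 0.365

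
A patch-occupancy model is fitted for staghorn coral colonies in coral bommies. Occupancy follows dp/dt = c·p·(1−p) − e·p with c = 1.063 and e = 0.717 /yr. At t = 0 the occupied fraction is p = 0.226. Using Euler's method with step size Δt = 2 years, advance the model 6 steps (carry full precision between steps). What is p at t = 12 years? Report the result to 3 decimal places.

0.325

Update rule: p ← p + [c·p·(1−p) − e·p]·Δt with Δt = 2.
t = 2: p = 0.22600 + (+0.04780) = 0.27380
t = 4: p = 0.27380 + (+0.03009) = 0.30389
t = 6: p = 0.30389 + (+0.01396) = 0.31785
t = 8: p = 0.31785 + (+0.00517) = 0.32301
t = 10: p = 0.32301 + (+0.00170) = 0.32472
t = 12: p = 0.32472 + (+0.00054) = 0.32525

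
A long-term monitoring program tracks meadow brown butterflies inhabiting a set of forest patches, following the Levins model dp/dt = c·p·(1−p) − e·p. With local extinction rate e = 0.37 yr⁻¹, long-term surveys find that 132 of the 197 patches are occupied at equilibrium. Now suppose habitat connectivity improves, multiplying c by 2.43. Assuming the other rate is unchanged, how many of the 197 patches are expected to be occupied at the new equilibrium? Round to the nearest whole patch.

Observed p* = 132/197 = 0.67005.
Balance c(1−p*) = e gives c = e/(1 − 0.67005) = 0.37/0.32995 = 1.12138.
New p* = 1 − e/c = 1 − 0.37000/2.72495 = 0.86422.
Expected occupied = 197 × 0.86422 = 170.25 ≈ 170.

170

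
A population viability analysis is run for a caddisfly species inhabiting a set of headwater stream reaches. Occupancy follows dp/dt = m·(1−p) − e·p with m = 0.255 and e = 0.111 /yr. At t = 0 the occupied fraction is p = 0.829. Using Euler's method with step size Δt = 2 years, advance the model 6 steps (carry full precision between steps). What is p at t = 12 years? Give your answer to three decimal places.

0.697

Update rule: p ← p + [m·(1−p) − e·p]·Δt with Δt = 2.
t = 2: p = 0.82900 + (-0.09683) = 0.73217
t = 4: p = 0.73217 + (-0.02595) = 0.70622
t = 6: p = 0.70622 + (-0.00695) = 0.69927
t = 8: p = 0.69927 + (-0.00186) = 0.69740
t = 10: p = 0.69740 + (-0.00050) = 0.69690
t = 12: p = 0.69690 + (-0.00013) = 0.69677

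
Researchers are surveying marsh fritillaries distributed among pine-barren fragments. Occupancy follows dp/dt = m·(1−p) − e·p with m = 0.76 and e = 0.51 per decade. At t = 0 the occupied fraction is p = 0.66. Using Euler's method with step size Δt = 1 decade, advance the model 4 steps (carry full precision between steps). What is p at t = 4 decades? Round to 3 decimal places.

Update rule: p ← p + [m·(1−p) − e·p]·Δt with Δt = 1.
t = 1: p = 0.66000 + (-0.07820) = 0.58180
t = 2: p = 0.58180 + (+0.02111) = 0.60291
t = 3: p = 0.60291 + (-0.00570) = 0.59721
t = 4: p = 0.59721 + (+0.00154) = 0.59875

0.599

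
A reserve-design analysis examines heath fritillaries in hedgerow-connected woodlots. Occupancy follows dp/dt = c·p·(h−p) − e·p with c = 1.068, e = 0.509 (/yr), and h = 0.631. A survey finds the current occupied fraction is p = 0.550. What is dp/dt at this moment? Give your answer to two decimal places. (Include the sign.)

Colonization term: c·p·(h−p) = 1.068×0.550×0.0810 = 0.04758.
Extinction term: e·p = 0.27995.
dp/dt = 0.04758 − 0.27995 = -0.23237.

-0.23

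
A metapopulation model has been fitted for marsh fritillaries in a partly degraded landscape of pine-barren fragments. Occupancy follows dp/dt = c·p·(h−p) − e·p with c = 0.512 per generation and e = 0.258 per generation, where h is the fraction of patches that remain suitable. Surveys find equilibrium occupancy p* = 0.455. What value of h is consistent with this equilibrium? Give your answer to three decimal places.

At equilibrium c(h−p*) = e, so h = p* + e/c.
h = 0.455 + 0.258/0.512 = 0.455 + 0.5039 = 0.9589.

0.959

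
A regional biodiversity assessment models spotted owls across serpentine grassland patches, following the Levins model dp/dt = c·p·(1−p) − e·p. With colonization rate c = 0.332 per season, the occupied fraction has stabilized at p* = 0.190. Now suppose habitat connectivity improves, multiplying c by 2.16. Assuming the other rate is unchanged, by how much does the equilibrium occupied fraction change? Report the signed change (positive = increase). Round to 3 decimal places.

Balance c(1−p*) = e gives e = 0.332×(1 − 0.19000) = 0.26892.
New p* = 1 − e/c = 1 − 0.26892/0.71712 = 0.62500.
Δp* = 0.62500 − 0.19000 = +0.43500.

0.435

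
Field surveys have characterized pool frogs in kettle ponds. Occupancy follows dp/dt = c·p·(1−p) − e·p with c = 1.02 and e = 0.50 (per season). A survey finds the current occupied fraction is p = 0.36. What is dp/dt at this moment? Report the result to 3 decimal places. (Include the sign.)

0.055

Colonization term: c·p·(1−p) = 1.02×0.36×0.6400 = 0.23501.
Extinction term: e·p = 0.18000.
dp/dt = 0.23501 − 0.18000 = 0.05501.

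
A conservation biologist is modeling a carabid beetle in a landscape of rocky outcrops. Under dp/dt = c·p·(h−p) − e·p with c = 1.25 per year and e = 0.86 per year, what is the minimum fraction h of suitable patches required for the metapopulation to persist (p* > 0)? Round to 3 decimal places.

0.688

p* = h − e/c is positive only when h > e/c.
h_min = e/c = 0.86/1.25 = 0.6880.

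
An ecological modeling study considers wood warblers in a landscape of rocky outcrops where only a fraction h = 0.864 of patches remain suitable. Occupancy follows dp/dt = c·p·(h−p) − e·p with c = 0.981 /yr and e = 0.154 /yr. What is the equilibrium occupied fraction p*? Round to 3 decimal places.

0.707

Setting dp/dt = 0 and dividing by p* gives c·(h−p*) = e.
So p* = h − e/c = 0.864 − 0.154/0.981 = 0.864 − 0.1570 = 0.7070.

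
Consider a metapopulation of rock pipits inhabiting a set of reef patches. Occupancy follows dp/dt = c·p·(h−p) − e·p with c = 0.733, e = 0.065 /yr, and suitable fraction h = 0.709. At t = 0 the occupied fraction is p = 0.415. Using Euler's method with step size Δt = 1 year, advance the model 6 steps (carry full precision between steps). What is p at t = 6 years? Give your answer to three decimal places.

Update rule: p ← p + [c·p·(h−p) − e·p]·Δt with Δt = 1.
  1  |  dp/dt·Δt = +0.062458  |  p_1 = 0.477458
  2  |  dp/dt·Δt = +0.049999  |  p_2 = 0.527458
  3  |  dp/dt·Δt = +0.035904  |  p_3 = 0.563362
  4  |  dp/dt·Δt = +0.023522  |  p_4 = 0.586884
  5  |  dp/dt·Δt = +0.014385  |  p_5 = 0.601269
  6  |  dp/dt·Δt = +0.008398  |  p_6 = 0.609667

0.610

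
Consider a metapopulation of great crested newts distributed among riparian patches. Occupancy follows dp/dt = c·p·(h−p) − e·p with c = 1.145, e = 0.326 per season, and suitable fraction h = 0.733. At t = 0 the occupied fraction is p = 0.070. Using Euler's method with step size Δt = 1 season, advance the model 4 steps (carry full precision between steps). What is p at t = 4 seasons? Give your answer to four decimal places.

0.2459

Update rule: p ← p + [c·p·(h−p) − e·p]·Δt with Δt = 1.
  1  |  dp/dt·Δt = +0.030319  |  p_1 = 0.100319
  2  |  dp/dt·Δt = +0.039969  |  p_2 = 0.140289
  3  |  dp/dt·Δt = +0.049473  |  p_3 = 0.189762
  4  |  dp/dt·Δt = +0.056171  |  p_4 = 0.245933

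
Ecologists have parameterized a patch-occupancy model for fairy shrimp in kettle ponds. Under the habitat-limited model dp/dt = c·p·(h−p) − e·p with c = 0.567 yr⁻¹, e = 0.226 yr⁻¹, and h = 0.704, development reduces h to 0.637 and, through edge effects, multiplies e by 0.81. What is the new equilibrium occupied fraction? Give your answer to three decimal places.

Before: p* = h − e/c = 0.704 − 0.226/0.567 = 0.704 − 0.3986 = 0.3054.
After: c = 0.567, e = 0.18306, h = 0.637; p* = 0.637 − 0.18306/0.567 = 0.3141.

0.314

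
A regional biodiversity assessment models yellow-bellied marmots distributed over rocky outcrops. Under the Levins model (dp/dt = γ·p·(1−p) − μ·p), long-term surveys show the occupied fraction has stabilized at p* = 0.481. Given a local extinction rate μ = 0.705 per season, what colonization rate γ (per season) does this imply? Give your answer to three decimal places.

At equilibrium γ(1−p*) = μ, so γ = μ/(1−p*).
γ = 0.705/(1 − 0.481) = 0.705/0.5190 = 1.3584.

1.358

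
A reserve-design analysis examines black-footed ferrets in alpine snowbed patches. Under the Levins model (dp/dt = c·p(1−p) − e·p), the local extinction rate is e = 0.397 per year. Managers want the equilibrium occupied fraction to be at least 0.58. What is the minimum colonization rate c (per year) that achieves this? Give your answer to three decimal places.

p* = 1 − e/c ≥ 0.58 requires e/c ≤ 0.4200, i.e. c ≥ e/0.4200.
c_min = 0.397/0.4200 = 0.9452.

0.945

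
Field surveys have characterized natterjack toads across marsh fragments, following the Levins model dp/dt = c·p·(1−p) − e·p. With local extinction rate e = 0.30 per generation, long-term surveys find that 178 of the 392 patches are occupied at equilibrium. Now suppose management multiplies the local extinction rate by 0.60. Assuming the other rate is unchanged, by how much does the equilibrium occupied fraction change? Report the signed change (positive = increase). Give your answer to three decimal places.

Observed p* = 178/392 = 0.45408.
Balance c(1−p*) = e gives c = e/(1 − 0.45408) = 0.30/0.54592 = 0.54953.
New p* = 1 − e/c = 1 − 0.18000/0.54953 = 0.67245.
Δp* = 0.67245 − 0.45408 = +0.21837.

0.218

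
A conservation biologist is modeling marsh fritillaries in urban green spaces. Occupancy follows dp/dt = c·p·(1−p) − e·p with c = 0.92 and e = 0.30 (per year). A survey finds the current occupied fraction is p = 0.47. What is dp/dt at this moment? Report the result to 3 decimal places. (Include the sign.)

0.088

Colonization term: c·p·(1−p) = 0.92×0.47×0.5300 = 0.22917.
Extinction term: e·p = 0.14100.
dp/dt = 0.22917 − 0.14100 = 0.08817.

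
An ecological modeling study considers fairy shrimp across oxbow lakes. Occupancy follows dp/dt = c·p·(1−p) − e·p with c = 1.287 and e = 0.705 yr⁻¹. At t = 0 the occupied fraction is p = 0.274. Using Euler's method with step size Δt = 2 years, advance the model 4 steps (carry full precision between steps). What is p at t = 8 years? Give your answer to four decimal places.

0.4523

Update rule: p ← p + [c·p·(1−p) − e·p]·Δt with Δt = 2.
step 1: Δp = +0.12569, p = 0.39969
step 2: Δp = +0.05404, p = 0.45373
step 3: Δp = -0.00177, p = 0.45196
step 4: Δp = +0.00030, p = 0.45226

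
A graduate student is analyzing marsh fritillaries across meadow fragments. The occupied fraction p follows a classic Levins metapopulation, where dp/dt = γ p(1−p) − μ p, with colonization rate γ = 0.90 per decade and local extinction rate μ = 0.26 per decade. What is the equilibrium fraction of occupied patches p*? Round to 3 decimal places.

0.711

Setting dp/dt = 0 and dividing through by p* gives γ·(1−p*) = μ.
So p* = 1 − μ/γ = 1 − 0.26/0.90 = 1 − 0.2889 = 0.7111.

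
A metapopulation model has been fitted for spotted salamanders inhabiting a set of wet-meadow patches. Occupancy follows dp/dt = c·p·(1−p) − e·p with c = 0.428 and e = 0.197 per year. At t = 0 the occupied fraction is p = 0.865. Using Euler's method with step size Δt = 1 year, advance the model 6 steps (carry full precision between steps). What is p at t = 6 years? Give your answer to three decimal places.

Update rule: p ← p + [c·p·(1−p) − e·p]·Δt with Δt = 1.
  1  |  dp/dt·Δt = -0.120425  |  p_1 = 0.744575
  2  |  dp/dt·Δt = -0.065283  |  p_2 = 0.679292
  3  |  dp/dt·Δt = -0.040579  |  p_3 = 0.638713
  4  |  dp/dt·Δt = -0.027062  |  p_4 = 0.611651
  5  |  dp/dt·Δt = -0.018831  |  p_5 = 0.592821
  6  |  dp/dt·Δt = -0.013473  |  p_6 = 0.579347

0.579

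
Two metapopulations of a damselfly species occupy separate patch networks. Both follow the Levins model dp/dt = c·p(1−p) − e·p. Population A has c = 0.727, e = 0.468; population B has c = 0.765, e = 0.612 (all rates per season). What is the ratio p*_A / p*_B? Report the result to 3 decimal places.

A: p*_A = 1 − 0.468/0.727 = 0.3563.
B: p*_B = 1 − 0.612/0.765 = 0.2000.
p*_A / p*_B = 0.3563/0.2000 = 1.7813.

1.781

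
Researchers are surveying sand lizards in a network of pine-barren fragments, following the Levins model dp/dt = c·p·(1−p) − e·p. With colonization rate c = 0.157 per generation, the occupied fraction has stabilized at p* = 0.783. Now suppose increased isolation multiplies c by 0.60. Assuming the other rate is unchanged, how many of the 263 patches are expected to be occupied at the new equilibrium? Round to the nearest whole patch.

168

Balance c(1−p*) = e gives e = 0.157×(1 − 0.78300) = 0.03407.
New p* = 1 − e/c = 1 − 0.03407/0.09420 = 0.63832.
Expected occupied = 263 × 0.63832 = 167.88 ≈ 168.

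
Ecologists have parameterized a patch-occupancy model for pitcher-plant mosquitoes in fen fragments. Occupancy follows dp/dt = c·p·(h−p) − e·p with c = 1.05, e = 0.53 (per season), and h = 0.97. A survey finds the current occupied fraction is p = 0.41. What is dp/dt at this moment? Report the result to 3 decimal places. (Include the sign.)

0.024

Colonization term: c·p·(h−p) = 1.05×0.41×0.5600 = 0.24108.
Extinction term: e·p = 0.21730.
dp/dt = 0.24108 − 0.21730 = 0.02378.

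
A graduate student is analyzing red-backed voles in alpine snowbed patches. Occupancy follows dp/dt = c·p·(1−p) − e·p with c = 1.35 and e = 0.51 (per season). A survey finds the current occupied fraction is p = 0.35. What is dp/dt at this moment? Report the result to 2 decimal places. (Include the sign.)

0.13

Colonization term: c·p·(1−p) = 1.35×0.35×0.6500 = 0.30712.
Extinction term: e·p = 0.17850.
dp/dt = 0.30712 − 0.17850 = 0.12862.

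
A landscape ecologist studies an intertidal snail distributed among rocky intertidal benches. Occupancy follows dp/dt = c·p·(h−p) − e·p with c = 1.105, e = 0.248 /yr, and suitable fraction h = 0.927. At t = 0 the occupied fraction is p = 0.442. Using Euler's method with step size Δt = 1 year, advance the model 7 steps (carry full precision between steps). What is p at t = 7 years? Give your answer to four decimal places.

0.7025

Update rule: p ← p + [c·p·(h−p) − e·p]·Δt with Δt = 1.
step 1: Δp = +0.12726, p = 0.56926
step 2: Δp = +0.08385, p = 0.65312
step 3: Δp = +0.03569, p = 0.68880
step 4: Δp = +0.01048, p = 0.69928
step 5: Δp = +0.00254, p = 0.70182
step 6: Δp = +0.00058, p = 0.70240
step 7: Δp = +0.00013, p = 0.70253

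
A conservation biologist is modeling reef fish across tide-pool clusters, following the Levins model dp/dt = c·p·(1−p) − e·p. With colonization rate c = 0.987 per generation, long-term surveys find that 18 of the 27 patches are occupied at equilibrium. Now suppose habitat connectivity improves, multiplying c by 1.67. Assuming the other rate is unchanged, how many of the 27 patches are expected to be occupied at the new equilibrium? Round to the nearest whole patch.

22

Observed p* = 18/27 = 0.66667.
Balance c(1−p*) = e gives e = 0.987×(1 − 0.66667) = 0.32900.
New p* = 1 − e/c = 1 − 0.32900/1.64829 = 0.80040.
Expected occupied = 27 × 0.80040 = 21.61 ≈ 22.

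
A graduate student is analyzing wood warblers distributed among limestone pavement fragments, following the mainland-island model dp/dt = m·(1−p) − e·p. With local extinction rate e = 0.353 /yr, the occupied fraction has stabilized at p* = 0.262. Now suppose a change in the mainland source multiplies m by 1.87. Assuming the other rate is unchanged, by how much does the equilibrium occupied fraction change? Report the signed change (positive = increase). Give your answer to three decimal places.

Balance m(1−p*) = e·p* gives m = e·p*/(1−p*) = 0.353×0.26200/0.73800 = 0.12532.
New p* = m/(m+e) = 0.23435/(0.23435+0.35300) = 0.39900.
Δp* = 0.39900 − 0.26200 = +0.13700.

0.137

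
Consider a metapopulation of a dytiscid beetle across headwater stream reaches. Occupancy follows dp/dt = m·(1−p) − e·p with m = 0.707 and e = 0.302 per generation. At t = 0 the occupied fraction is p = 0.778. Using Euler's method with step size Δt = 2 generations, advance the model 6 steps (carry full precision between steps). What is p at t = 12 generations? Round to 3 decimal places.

Update rule: p ← p + [m·(1−p) − e·p]·Δt with Δt = 2.
step 1: Δp = -0.15600, p = 0.62200
step 2: Δp = +0.15881, p = 0.78081
step 3: Δp = -0.16167, p = 0.61914
step 4: Δp = +0.16458, p = 0.78372
step 5: Δp = -0.16754, p = 0.61617
step 6: Δp = +0.17056, p = 0.78673

0.787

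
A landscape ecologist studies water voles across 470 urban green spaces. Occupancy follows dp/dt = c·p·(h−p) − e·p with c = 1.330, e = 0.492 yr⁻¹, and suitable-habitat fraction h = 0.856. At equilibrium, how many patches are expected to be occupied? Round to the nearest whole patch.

228

p* = h − e/c = 0.856 − 0.3699 = 0.4861.
Expected occupied patches = N × p* = 470 × 0.4861 = 228.46 ≈ 228.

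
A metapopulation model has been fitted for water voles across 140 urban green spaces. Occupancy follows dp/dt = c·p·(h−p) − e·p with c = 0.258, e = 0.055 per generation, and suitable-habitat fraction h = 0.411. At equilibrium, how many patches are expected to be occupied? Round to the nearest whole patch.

28

p* = h − e/c = 0.411 − 0.2132 = 0.1978.
Expected occupied patches = N × p* = 140 × 0.1978 = 27.70 ≈ 28.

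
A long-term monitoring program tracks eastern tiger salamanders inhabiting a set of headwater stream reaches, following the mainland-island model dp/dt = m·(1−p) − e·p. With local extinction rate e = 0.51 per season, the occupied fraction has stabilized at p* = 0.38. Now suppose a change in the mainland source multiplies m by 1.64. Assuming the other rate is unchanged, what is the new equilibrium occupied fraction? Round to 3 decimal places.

Balance m(1−p*) = e·p* gives m = e·p*/(1−p*) = 0.51×0.38000/0.62000 = 0.31258.
New p* = m/(m+e) = 0.51263/(0.51263+0.51000) = 0.50129.

0.501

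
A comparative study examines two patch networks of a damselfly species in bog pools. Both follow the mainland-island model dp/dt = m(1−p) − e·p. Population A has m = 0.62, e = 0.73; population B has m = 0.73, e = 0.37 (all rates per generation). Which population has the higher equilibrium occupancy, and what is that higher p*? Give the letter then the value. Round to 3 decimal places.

A: p*_A = m/(m+e) = 0.62/1.3500 = 0.4593.
B: p*_B = 0.73/1.1000 = 0.6636.
B is higher at 0.6636.

B, 0.664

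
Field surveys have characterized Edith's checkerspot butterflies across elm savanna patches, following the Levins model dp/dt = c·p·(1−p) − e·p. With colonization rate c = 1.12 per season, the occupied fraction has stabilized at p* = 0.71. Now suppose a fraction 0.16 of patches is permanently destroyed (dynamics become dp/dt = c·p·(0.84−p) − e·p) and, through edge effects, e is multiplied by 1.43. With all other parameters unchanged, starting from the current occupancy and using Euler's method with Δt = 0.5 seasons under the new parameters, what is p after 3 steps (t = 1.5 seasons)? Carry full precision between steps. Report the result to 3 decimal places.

Balance c(1−p*) = e gives e = 1.12×(1 − 0.71000) = 0.32480.
Starting from p₀ = 0.71000; update p ← p + (dp/dt)·Δt with the new parameters.
p: 0.71000 → 0.59680  (Δp = -0.11320)
p: 0.59680 → 0.53949  (Δp = -0.05732)
p: 0.53949 → 0.50499  (Δp = -0.03450)

0.505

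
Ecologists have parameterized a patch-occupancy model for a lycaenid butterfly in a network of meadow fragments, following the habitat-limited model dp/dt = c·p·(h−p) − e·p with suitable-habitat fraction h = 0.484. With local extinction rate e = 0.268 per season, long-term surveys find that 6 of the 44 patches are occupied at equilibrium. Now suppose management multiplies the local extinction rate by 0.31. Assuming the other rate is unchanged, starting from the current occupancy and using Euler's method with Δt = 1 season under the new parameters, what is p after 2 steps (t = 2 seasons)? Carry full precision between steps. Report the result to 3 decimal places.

0.188

Observed p* = 6/44 = 0.13636.
Balance c(h−p*) = e gives c = e/(0.484 − 0.13636) = 0.268/0.34764 = 0.77092.
Starting from p₀ = 0.13636; update p ← p + (dp/dt)·Δt with the new parameters.
p: 0.13636 → 0.16158  (Δp = +0.02522)
p: 0.16158 → 0.18832  (Δp = +0.02674)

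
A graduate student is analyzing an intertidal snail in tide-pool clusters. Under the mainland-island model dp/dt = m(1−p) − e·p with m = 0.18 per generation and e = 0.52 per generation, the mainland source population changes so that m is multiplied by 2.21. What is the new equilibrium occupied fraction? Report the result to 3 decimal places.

0.433

Before: p* = 0.18/(0.18+0.52) = 0.2571.
After: m = 0.3978, e = 0.52; p* = 0.3978/0.9178 = 0.4334.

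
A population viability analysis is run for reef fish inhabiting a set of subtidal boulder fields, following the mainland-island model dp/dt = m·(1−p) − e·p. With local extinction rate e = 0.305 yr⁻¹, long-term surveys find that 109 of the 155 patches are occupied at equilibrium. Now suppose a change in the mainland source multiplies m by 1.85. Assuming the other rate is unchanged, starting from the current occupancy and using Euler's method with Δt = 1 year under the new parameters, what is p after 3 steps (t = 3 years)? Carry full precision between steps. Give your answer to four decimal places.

Observed p* = 109/155 = 0.70323.
Balance m(1−p*) = e·p* gives m = e·p*/(1−p*) = 0.305×0.70323/0.29677 = 0.72272.
Starting from p₀ = 0.70323; update p ← p + (dp/dt)·Δt with the new parameters.
  1  |  dp/dt·Δt = +0.182311  |  p_1 = 0.885537
  2  |  dp/dt·Δt = -0.117049  |  p_2 = 0.768488
  3  |  dp/dt·Δt = +0.075149  |  p_3 = 0.843637

0.8436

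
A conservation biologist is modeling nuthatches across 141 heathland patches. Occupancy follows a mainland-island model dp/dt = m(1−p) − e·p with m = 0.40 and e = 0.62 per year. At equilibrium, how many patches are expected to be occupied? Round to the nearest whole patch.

55

p* = m/(m+e) = 0.40/1.0200 = 0.3922.
Expected occupied patches = N × p* = 141 × 0.3922 = 55.29 ≈ 55.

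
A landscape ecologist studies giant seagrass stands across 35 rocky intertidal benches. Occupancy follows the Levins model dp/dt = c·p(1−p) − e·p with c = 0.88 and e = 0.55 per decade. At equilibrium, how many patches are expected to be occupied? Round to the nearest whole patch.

13

p* = 1 − e/c = 1 − 0.55/0.88 = 0.3750.
Expected occupied patches = N × p* = 35 × 0.3750 = 13.12 ≈ 13.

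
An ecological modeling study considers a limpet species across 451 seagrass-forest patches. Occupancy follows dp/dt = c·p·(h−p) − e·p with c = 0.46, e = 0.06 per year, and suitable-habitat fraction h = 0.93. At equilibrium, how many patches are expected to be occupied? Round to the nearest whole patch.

361

p* = h − e/c = 0.93 − 0.1304 = 0.7996.
Expected occupied patches = N × p* = 451 × 0.7996 = 360.60 ≈ 361.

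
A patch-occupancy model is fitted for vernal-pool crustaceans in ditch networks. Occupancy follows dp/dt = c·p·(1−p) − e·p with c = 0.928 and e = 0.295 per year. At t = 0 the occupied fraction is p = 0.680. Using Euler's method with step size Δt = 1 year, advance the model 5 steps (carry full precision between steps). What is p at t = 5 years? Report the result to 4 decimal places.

0.6821

Update rule: p ← p + [c·p·(1−p) − e·p]·Δt with Δt = 1.
  1  |  dp/dt·Δt = +0.001333  |  p_1 = 0.681333
  2  |  dp/dt·Δt = +0.000493  |  p_2 = 0.681826
  3  |  dp/dt·Δt = +0.000181  |  p_3 = 0.682007
  4  |  dp/dt·Δt = +0.000067  |  p_4 = 0.682073
  5  |  dp/dt·Δt = +0.000024  |  p_5 = 0.682098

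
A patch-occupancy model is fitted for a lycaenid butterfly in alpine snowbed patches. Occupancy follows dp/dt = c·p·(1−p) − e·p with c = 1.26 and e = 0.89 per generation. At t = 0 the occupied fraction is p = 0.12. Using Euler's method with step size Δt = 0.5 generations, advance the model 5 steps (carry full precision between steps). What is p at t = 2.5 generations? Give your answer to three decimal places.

Update rule: p ← p + [c·p·(1−p) − e·p]·Δt with Δt = 0.5.
step 1: Δp = +0.01313, p = 0.13313
step 2: Δp = +0.01346, p = 0.14659
step 3: Δp = +0.01358, p = 0.16017
step 4: Δp = +0.01347, p = 0.17364
step 5: Δp = +0.01313, p = 0.18677

0.187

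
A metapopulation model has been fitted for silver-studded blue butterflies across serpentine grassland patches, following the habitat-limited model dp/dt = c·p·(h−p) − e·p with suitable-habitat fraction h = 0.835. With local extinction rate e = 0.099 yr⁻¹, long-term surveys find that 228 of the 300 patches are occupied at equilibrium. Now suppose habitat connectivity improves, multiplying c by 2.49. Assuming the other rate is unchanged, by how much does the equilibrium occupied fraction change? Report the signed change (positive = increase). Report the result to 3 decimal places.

0.045

Observed p* = 228/300 = 0.76000.
Balance c(h−p*) = e gives c = e/(0.835 − 0.76000) = 0.099/0.07500 = 1.32000.
New p* = 0.835 − e/c = 0.835 − 0.09900/3.28680 = 0.80488.
Δp* = 0.80488 − 0.76000 = +0.04488.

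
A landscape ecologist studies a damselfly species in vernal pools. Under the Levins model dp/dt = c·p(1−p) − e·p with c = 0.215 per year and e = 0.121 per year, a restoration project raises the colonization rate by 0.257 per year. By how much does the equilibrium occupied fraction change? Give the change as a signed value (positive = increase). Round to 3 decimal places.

Before: p* = 1 − 0.121/0.215 = 0.4372.
After the change, c = 0.472, e = 0.121, so p* = 1 − 0.121/0.472 = 0.7436.
Δp* = 0.7436 − 0.4372 = +0.3064.

0.306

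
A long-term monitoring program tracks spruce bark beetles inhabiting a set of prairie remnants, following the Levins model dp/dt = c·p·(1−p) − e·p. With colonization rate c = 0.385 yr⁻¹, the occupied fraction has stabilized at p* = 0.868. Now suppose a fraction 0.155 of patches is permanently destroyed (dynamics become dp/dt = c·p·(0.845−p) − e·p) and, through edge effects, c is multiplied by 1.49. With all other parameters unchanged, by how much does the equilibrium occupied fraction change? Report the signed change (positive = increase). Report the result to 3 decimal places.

Balance c(1−p*) = e gives e = 0.385×(1 − 0.86800) = 0.05082.
New p* = 0.845 − e/c = 0.845 − 0.05082/0.57365 = 0.75641.
Δp* = 0.75641 − 0.86800 = -0.11159.

-0.112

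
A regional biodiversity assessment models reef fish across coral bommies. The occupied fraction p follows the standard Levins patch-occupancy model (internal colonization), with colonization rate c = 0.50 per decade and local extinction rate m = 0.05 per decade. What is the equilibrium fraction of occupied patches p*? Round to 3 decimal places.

0.900

Setting dp/dt = 0 and dividing through by p* gives c·(1−p*) = m.
So p* = 1 − m/c = 1 − 0.05/0.50 = 1 − 0.1000 = 0.9000.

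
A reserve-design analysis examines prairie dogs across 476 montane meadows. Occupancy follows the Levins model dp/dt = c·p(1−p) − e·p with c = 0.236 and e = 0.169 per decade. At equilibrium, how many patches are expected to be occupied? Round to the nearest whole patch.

p* = 1 − e/c = 1 − 0.169/0.236 = 0.2839.
Expected occupied patches = N × p* = 476 × 0.2839 = 135.14 ≈ 135.

135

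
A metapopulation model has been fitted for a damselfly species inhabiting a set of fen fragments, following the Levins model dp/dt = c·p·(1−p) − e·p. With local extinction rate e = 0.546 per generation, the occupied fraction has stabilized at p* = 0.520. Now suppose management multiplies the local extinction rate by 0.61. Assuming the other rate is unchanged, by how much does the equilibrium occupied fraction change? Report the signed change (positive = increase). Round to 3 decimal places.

Balance c(1−p*) = e gives c = e/(1 − 0.52000) = 0.546/0.48000 = 1.13750.
New p* = 1 − e/c = 1 − 0.33306/1.13750 = 0.70720.
Δp* = 0.70720 − 0.52000 = +0.18720.

0.187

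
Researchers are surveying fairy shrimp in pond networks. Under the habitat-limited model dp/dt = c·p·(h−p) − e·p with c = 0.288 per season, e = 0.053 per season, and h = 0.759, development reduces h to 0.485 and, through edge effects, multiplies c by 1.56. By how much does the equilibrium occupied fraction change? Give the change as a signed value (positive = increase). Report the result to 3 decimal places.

Before: p* = h − e/c = 0.759 − 0.053/0.288 = 0.759 − 0.1840 = 0.5750.
After: c = 0.44928, e = 0.053, h = 0.485; p* = 0.485 − 0.053/0.44928 = 0.3670.
Δp* = 0.3670 − 0.5750 = -0.2079.

-0.208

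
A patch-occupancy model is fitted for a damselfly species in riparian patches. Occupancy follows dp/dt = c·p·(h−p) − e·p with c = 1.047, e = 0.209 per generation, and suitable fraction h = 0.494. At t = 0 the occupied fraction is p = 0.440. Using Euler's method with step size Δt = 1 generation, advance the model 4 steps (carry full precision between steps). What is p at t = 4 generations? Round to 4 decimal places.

Update rule: p ← p + [c·p·(h−p) − e·p]·Δt with Δt = 1.
p: 0.44000 → 0.37292  (Δp = -0.06708)
p: 0.37292 → 0.34225  (Δp = -0.03066)
p: 0.34225 → 0.32510  (Δp = -0.01715)
p: 0.32510 → 0.31464  (Δp = -0.01046)

0.3146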